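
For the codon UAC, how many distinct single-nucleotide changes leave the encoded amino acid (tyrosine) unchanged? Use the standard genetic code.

1

Position 1: none → 0 synonymous.
Position 2: none → 0 synonymous.
Position 3: UAU → 1 synonymous.
Total: 0 + 0 + 1 = 1.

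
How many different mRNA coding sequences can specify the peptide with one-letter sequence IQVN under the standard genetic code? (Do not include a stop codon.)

48

Ile: 3 codons.
Gln: 2 codons.
Val: 4 codons.
Asn: 2 codons.
3 × 2 × 4 × 2 = 48.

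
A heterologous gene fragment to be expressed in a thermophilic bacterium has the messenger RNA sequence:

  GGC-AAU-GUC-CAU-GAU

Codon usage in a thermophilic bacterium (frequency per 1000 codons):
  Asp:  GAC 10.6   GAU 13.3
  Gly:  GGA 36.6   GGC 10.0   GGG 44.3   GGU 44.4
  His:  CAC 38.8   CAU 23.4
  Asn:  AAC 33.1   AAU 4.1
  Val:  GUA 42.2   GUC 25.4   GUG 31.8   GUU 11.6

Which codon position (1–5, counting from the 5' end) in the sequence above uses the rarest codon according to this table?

Codon 1 GGC (Gly): 10.0 per 1000.
Codon 2 AAU (Asn): 4.1 per 1000.
Codon 3 GUC (Val): 25.4 per 1000.
Codon 4 CAU (His): 23.4 per 1000.
Codon 5 GAU (Asp): 13.3 per 1000.
Lowest frequency is 4.1 at codon 2.

2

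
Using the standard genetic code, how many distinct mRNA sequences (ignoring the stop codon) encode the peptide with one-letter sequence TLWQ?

Thr: 4 codons.
Leu: 6 codons.
Trp: 1 codon.
Gln: 2 codons.
4 × 6 × 1 × 2 = 48.

48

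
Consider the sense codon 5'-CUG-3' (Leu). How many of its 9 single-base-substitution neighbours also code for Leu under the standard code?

4

Position 1: UUG → 1 synonymous.
Position 2: none → 0 synonymous.
Position 3: CUU, CUC, CUA → 3 synonymous.
Total: 1 + 0 + 3 = 4.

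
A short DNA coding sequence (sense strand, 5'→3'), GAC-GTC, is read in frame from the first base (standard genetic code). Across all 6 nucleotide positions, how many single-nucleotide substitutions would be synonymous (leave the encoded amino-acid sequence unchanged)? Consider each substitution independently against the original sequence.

Codon 1 (GAC, Asp): 1 synonymous substitution.
Codon 2 (GTC, Val): 3 synonymous substitutions.
Total: 1 + 3 = 4.

4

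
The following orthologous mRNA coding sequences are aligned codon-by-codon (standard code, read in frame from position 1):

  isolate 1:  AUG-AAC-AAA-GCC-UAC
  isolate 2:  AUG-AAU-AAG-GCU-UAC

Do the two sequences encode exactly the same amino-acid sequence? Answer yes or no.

Codon 1: AUG Met / AUG Met — identical.
Codon 2: AAC Asn / AAU Asn — synonymous.
Codon 3: AAA Lys / AAG Lys — synonymous.
Codon 4: GCC Ala / GCU Ala — synonymous.
Codon 5: UAC Tyr / UAC Tyr — identical.
Nonsynonymous differences: 0 → same protein.

yes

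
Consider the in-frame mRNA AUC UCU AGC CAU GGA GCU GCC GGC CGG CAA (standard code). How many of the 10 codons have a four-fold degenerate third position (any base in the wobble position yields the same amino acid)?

Codon 1 AUC (Ile): third position 3-fold.
Codon 2 UCU (Ser): third position 4-fold.
Codon 3 AGC (Ser): third position 2-fold.
Codon 4 CAU (His): third position 2-fold.
Codon 5 GGA (Gly): third position 4-fold.
Codon 6 GCU (Ala): third position 4-fold.
Codon 7 GCC (Ala): third position 4-fold.
Codon 8 GGC (Gly): third position 4-fold.
Codon 9 CGG (Arg): third position 4-fold.
Codon 10 CAA (Gln): third position 2-fold.
Four-fold degenerate third positions: 6.

6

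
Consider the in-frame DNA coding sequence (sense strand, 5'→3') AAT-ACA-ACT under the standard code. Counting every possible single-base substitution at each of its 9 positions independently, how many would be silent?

Codon 1 (AAT, Asn): 1 synonymous substitution.
Codon 2 (ACA, Thr): 3 synonymous substitutions.
Codon 3 (ACT, Thr): 3 synonymous substitutions.
Total: 1 + 3 + 3 = 7.

7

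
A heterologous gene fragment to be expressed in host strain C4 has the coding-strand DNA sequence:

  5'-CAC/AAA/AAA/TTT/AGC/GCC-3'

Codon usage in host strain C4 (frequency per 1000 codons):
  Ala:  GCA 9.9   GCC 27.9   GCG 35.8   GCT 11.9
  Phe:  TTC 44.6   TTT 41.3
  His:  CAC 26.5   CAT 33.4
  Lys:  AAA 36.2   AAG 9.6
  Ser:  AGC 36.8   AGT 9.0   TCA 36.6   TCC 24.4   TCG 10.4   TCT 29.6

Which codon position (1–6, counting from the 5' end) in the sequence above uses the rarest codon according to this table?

Codon 1 CAC (His): 26.5 per 1000.
Codon 2 AAA (Lys): 36.2 per 1000.
Codon 3 AAA (Lys): 36.2 per 1000.
Codon 4 TTT (Phe): 41.3 per 1000.
Codon 5 AGC (Ser): 36.8 per 1000.
Codon 6 GCC (Ala): 27.9 per 1000.
Lowest frequency is 26.5 at codon 1.

1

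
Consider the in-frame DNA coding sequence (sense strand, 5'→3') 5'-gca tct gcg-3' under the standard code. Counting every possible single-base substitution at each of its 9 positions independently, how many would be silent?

Codon 1 (GCA, Ala): 3 synonymous substitutions.
Codon 2 (TCT, Ser): 3 synonymous substitutions.
Codon 3 (GCG, Ala): 3 synonymous substitutions.
Total: 3 + 3 + 3 = 9.

9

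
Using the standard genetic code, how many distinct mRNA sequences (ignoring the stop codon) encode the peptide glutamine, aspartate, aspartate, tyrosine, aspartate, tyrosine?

64

Gln: 2 codons.
Asp: 2 codons.
Asp: 2 codons.
Tyr: 2 codons.
Asp: 2 codons.
Tyr: 2 codons.
2 × 2 × 2 × 2 × 2 × 2 = 64.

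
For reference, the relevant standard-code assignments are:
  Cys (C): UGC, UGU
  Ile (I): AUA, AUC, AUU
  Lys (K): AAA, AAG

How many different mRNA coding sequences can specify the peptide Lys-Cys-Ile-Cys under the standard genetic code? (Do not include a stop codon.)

24

Lys: 2 codons.
Cys: 2 codons.
Ile: 3 codons.
Cys: 2 codons.
2 × 2 × 3 × 2 = 24.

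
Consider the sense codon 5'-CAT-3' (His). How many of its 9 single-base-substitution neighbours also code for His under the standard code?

Position 1: none → 0 synonymous.
Position 2: none → 0 synonymous.
Position 3: CAC → 1 synonymous.
Total: 0 + 0 + 1 = 1.

1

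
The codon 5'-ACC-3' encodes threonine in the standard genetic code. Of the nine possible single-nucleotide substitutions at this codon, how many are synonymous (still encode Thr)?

Position 1: none → 0 synonymous.
Position 2: none → 0 synonymous.
Position 3: ACU, ACA, ACG → 3 synonymous.
Total: 0 + 0 + 3 = 3.

3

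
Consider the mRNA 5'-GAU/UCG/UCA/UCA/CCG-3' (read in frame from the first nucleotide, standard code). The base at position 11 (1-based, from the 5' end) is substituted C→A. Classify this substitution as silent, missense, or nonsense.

Position 11 falls in codon 4: UCA → Ser.
After the substitution the codon is UAA → Stop.
The new codon is a stop codon, so this is a nonsense mutation.

nonsense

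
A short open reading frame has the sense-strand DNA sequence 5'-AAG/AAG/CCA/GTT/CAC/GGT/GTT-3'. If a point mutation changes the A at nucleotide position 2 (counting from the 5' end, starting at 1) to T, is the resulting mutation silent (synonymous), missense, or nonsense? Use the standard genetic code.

Position 2 falls in codon 1: AAG → Lys.
After the substitution the codon is ATG → Met.
Lys ≠ Met, so this is a missense mutation.

missense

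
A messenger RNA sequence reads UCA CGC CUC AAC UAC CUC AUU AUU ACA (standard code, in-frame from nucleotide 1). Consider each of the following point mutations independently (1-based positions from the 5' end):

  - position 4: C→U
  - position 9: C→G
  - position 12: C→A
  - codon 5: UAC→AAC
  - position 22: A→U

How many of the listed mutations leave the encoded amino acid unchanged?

Codon 2: CGC (Arg) → UGC (Cys) — missense.
Codon 3: CUC (Leu) → CUG (Leu) — synonymous.
Codon 4: AAC (Asn) → AAA (Lys) — missense.
Codon 5: UAC (Tyr) → AAC (Asn) — missense.
Codon 8: AUU (Ile) → UUU (Phe) — missense.
Synonymous: 1 of 5.

1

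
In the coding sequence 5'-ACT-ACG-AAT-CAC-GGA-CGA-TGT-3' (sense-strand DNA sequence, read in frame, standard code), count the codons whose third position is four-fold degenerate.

Codon 1 ACT (Thr): third position 4-fold.
Codon 2 ACG (Thr): third position 4-fold.
Codon 3 AAT (Asn): third position 2-fold.
Codon 4 CAC (His): third position 2-fold.
Codon 5 GGA (Gly): third position 4-fold.
Codon 6 CGA (Arg): third position 4-fold.
Codon 7 TGT (Cys): third position 2-fold.
Four-fold degenerate third positions: 4.

4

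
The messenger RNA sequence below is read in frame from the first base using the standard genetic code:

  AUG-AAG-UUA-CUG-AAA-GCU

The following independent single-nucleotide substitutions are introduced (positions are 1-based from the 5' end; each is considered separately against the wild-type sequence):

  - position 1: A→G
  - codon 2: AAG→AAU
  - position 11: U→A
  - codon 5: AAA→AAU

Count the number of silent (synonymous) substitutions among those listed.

Codon 1: AUG (Met) → GUG (Val) — missense.
Codon 2: AAG (Lys) → AAU (Asn) — missense.
Codon 4: CUG (Leu) → CAG (Gln) — missense.
Codon 5: AAA (Lys) → AAU (Asn) — missense.
Synonymous: 0 of 4.

0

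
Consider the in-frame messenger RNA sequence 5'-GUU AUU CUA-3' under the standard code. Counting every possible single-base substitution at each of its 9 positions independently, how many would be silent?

Codon 1 (GUU, Val): 3 synonymous substitutions.
Codon 2 (AUU, Ile): 2 synonymous substitutions.
Codon 3 (CUA, Leu): 4 synonymous substitutions.
Total: 3 + 2 + 4 = 9.

9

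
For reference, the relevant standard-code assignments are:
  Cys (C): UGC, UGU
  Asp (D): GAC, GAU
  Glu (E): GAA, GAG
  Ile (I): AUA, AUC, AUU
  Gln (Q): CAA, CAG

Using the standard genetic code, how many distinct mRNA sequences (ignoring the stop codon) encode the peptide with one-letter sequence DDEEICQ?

192

Asp: 2 codons.
Asp: 2 codons.
Glu: 2 codons.
Glu: 2 codons.
Ile: 3 codons.
Cys: 2 codons.
Gln: 2 codons.
2 × 2 × 2 × 2 × 3 × 2 × 2 = 192.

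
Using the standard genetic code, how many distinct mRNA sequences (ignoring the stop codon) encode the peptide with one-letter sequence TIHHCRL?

3456

Thr: 4 codons.
Ile: 3 codons.
His: 2 codons.
His: 2 codons.
Cys: 2 codons.
Arg: 6 codons.
Leu: 6 codons.
4 × 3 × 2 × 2 × 2 × 6 × 6 = 3456.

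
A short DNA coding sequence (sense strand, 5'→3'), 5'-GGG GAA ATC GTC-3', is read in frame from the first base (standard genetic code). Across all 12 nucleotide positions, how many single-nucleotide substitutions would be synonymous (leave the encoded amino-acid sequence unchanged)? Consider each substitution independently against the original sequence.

Codon 1 (GGG, Gly): 3 synonymous substitutions.
Codon 2 (GAA, Glu): 1 synonymous substitution.
Codon 3 (ATC, Ile): 2 synonymous substitutions.
Codon 4 (GTC, Val): 3 synonymous substitutions.
Total: 3 + 1 + 2 + 3 = 9.

9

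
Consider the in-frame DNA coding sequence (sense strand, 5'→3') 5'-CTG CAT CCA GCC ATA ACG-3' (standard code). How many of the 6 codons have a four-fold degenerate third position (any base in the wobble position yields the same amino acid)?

4

Codon 1 CTG (Leu): third position 4-fold.
Codon 2 CAT (His): third position 2-fold.
Codon 3 CCA (Pro): third position 4-fold.
Codon 4 GCC (Ala): third position 4-fold.
Codon 5 ATA (Ile): third position 3-fold.
Codon 6 ACG (Thr): third position 4-fold.
Four-fold degenerate third positions: 4.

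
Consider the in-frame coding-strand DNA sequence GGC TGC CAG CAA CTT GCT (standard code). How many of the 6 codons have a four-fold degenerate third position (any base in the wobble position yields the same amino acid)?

3

Codon 1 GGC (Gly): third position 4-fold.
Codon 2 TGC (Cys): third position 2-fold.
Codon 3 CAG (Gln): third position 2-fold.
Codon 4 CAA (Gln): third position 2-fold.
Codon 5 CTT (Leu): third position 4-fold.
Codon 6 GCT (Ala): third position 4-fold.
Four-fold degenerate third positions: 3.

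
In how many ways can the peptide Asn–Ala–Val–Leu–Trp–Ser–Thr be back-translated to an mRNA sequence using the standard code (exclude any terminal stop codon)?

Asn: 2 codons.
Ala: 4 codons.
Val: 4 codons.
Leu: 6 codons.
Trp: 1 codon.
Ser: 6 codons.
Thr: 4 codons.
2 × 4 × 4 × 6 × 1 × 6 × 4 = 4608.

4608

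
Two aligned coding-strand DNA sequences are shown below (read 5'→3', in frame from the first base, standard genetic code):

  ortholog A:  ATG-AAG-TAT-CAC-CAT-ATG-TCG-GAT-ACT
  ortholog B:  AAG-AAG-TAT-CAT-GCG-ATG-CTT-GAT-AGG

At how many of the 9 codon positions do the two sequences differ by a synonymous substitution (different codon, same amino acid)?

1

Codon 1: ATG Met / AAG Lys — nonsynonymous.
Codon 2: AAG Lys / AAG Lys — identical.
Codon 3: TAT Tyr / TAT Tyr — identical.
Codon 4: CAC His / CAT His — synonymous.
Codon 5: CAT His / GCG Ala — nonsynonymous.
Codon 6: ATG Met / ATG Met — identical.
Codon 7: TCG Ser / CTT Leu — nonsynonymous.
Codon 8: GAT Asp / GAT Asp — identical.
Codon 9: ACT Thr / AGG Arg — nonsynonymous.
Synonymous differences: 1.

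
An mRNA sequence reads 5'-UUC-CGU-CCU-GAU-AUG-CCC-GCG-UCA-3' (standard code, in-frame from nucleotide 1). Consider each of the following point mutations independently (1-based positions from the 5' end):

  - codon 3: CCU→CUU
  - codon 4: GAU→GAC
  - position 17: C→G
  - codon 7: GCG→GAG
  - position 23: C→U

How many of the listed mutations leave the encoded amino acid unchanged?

1

Codon 3: CCU (Pro) → CUU (Leu) — missense.
Codon 4: GAU (Asp) → GAC (Asp) — synonymous.
Codon 6: CCC (Pro) → CGC (Arg) — missense.
Codon 7: GCG (Ala) → GAG (Glu) — missense.
Codon 8: UCA (Ser) → UUA (Leu) — missense.
Synonymous: 1 of 5.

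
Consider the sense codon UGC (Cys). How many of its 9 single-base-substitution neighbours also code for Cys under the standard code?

Position 1: none → 0 synonymous.
Position 2: none → 0 synonymous.
Position 3: UGU → 1 synonymous.
Total: 0 + 0 + 1 = 1.

1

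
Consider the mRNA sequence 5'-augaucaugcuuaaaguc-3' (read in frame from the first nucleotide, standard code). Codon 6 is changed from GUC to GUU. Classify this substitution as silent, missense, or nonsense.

silent

Position 18 falls in codon 6: GUC → Val.
After the substitution the codon is GUU → Val.
Both encode Val, so the change is synonymous.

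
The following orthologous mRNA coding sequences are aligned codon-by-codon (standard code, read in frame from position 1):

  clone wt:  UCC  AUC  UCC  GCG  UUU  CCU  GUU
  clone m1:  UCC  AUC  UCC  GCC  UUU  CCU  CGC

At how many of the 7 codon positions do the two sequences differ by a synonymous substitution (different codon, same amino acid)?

Codon 1: UCC Ser / UCC Ser — identical.
Codon 2: AUC Ile / AUC Ile — identical.
Codon 3: UCC Ser / UCC Ser — identical.
Codon 4: GCG Ala / GCC Ala — synonymous.
Codon 5: UUU Phe / UUU Phe — identical.
Codon 6: CCU Pro / CCU Pro — identical.
Codon 7: GUU Val / CGC Arg — nonsynonymous.
Synonymous differences: 1.

1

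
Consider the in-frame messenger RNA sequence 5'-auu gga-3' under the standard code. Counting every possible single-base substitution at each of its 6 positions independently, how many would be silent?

Codon 1 (AUU, Ile): 2 synonymous substitutions.
Codon 2 (GGA, Gly): 3 synonymous substitutions.
Total: 2 + 3 = 5.

5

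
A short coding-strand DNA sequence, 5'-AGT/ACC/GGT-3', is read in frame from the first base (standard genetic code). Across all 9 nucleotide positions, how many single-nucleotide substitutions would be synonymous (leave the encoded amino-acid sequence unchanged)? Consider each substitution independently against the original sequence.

Codon 1 (AGT, Ser): 1 synonymous substitution.
Codon 2 (ACC, Thr): 3 synonymous substitutions.
Codon 3 (GGT, Gly): 3 synonymous substitutions.
Total: 1 + 3 + 3 = 7.

7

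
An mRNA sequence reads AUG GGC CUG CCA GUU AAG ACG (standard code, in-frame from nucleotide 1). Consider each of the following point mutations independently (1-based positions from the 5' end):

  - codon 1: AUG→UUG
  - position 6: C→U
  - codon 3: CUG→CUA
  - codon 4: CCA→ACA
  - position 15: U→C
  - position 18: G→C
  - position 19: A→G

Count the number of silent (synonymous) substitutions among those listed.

3

Codon 1: AUG (Met) → UUG (Leu) — missense.
Codon 2: GGC (Gly) → GGU (Gly) — synonymous.
Codon 3: CUG (Leu) → CUA (Leu) — synonymous.
Codon 4: CCA (Pro) → ACA (Thr) — missense.
Codon 5: GUU (Val) → GUC (Val) — synonymous.
Codon 6: AAG (Lys) → AAC (Asn) — missense.
Codon 7: ACG (Thr) → GCG (Ala) — missense.
Synonymous: 3 of 7.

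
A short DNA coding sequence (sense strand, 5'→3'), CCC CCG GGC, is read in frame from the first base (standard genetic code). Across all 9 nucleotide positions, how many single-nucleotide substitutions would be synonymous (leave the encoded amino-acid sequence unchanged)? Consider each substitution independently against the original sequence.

9

Codon 1 (CCC, Pro): 3 synonymous substitutions.
Codon 2 (CCG, Pro): 3 synonymous substitutions.
Codon 3 (GGC, Gly): 3 synonymous substitutions.
Total: 3 + 3 + 3 = 9.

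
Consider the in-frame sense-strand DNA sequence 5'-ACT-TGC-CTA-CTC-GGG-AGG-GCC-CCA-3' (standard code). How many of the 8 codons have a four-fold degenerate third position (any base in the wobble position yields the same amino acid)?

Codon 1 ACT (Thr): third position 4-fold.
Codon 2 TGC (Cys): third position 2-fold.
Codon 3 CTA (Leu): third position 4-fold.
Codon 4 CTC (Leu): third position 4-fold.
Codon 5 GGG (Gly): third position 4-fold.
Codon 6 AGG (Arg): third position 2-fold.
Codon 7 GCC (Ala): third position 4-fold.
Codon 8 CCA (Pro): third position 4-fold.
Four-fold degenerate third positions: 6.

6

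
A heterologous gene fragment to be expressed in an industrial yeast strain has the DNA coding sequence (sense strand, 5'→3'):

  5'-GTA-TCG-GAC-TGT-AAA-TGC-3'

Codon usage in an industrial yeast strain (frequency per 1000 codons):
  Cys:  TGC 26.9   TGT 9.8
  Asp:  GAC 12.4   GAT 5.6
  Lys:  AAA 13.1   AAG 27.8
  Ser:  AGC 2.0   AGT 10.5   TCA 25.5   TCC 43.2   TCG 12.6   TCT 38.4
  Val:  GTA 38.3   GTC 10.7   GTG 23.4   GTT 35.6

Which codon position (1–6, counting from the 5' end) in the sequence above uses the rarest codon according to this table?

4

Codon 1 GTA (Val): 38.3 per 1000.
Codon 2 TCG (Ser): 12.6 per 1000.
Codon 3 GAC (Asp): 12.4 per 1000.
Codon 4 TGT (Cys): 9.8 per 1000.
Codon 5 AAA (Lys): 13.1 per 1000.
Codon 6 TGC (Cys): 26.9 per 1000.
Lowest frequency is 9.8 at codon 4.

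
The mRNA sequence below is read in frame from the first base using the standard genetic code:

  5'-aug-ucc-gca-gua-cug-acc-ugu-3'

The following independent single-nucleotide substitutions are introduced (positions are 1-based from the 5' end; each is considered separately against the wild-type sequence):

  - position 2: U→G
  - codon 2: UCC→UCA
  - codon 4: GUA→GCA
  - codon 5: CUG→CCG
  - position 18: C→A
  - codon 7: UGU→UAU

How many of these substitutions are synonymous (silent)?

Codon 1: AUG (Met) → AGG (Arg) — missense.
Codon 2: UCC (Ser) → UCA (Ser) — synonymous.
Codon 4: GUA (Val) → GCA (Ala) — missense.
Codon 5: CUG (Leu) → CCG (Pro) — missense.
Codon 6: ACC (Thr) → ACA (Thr) — synonymous.
Codon 7: UGU (Cys) → UAU (Tyr) — missense.
Synonymous: 2 of 6.

2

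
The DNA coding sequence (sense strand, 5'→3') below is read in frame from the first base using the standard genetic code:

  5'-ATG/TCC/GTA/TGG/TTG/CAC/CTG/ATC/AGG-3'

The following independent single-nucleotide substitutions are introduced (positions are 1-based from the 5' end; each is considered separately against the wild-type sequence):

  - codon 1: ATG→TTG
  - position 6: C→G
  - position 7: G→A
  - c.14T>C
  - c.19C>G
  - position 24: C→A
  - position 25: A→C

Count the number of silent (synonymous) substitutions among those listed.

Codon 1: ATG (Met) → TTG (Leu) — missense.
Codon 2: TCC (Ser) → TCG (Ser) — synonymous.
Codon 3: GTA (Val) → ATA (Ile) — missense.
Codon 5: TTG (Leu) → TCG (Ser) — missense.
Codon 7: CTG (Leu) → GTG (Val) — missense.
Codon 8: ATC (Ile) → ATA (Ile) — synonymous.
Codon 9: AGG (Arg) → CGG (Arg) — synonymous.
Synonymous: 3 of 7.

3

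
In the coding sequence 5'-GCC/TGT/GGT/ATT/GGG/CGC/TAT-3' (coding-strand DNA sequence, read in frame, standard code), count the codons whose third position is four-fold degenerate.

Codon 1 GCC (Ala): third position 4-fold.
Codon 2 TGT (Cys): third position 2-fold.
Codon 3 GGT (Gly): third position 4-fold.
Codon 4 ATT (Ile): third position 3-fold.
Codon 5 GGG (Gly): third position 4-fold.
Codon 6 CGC (Arg): third position 4-fold.
Codon 7 TAT (Tyr): third position 2-fold.
Four-fold degenerate third positions: 4.

4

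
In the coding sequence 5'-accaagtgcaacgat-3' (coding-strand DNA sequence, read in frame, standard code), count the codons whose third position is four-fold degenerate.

1

Codon 1 ACC (Thr): third position 4-fold.
Codon 2 AAG (Lys): third position 2-fold.
Codon 3 TGC (Cys): third position 2-fold.
Codon 4 AAC (Asn): third position 2-fold.
Codon 5 GAT (Asp): third position 2-fold.
Four-fold degenerate third positions: 1.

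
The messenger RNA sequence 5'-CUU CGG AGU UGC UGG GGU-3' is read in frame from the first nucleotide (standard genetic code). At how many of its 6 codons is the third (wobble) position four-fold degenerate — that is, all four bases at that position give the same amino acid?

3

Codon 1 CUU (Leu): third position 4-fold.
Codon 2 CGG (Arg): third position 4-fold.
Codon 3 AGU (Ser): third position 2-fold.
Codon 4 UGC (Cys): third position 2-fold.
Codon 5 UGG (Trp): third position 1-fold.
Codon 6 GGU (Gly): third position 4-fold.
Four-fold degenerate third positions: 3.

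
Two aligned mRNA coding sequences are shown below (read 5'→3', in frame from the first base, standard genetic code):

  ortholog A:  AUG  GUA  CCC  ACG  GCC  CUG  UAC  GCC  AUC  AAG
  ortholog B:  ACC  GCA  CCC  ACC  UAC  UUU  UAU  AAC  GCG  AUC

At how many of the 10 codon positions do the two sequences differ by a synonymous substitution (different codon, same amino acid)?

Codon 1: AUG Met / ACC Thr — nonsynonymous.
Codon 2: GUA Val / GCA Ala — nonsynonymous.
Codon 3: CCC Pro / CCC Pro — identical.
Codon 4: ACG Thr / ACC Thr — synonymous.
Codon 5: GCC Ala / UAC Tyr — nonsynonymous.
Codon 6: CUG Leu / UUU Phe — nonsynonymous.
Codon 7: UAC Tyr / UAU Tyr — synonymous.
Codon 8: GCC Ala / AAC Asn — nonsynonymous.
Codon 9: AUC Ile / GCG Ala — nonsynonymous.
Codon 10: AAG Lys / AUC Ile — nonsynonymous.
Synonymous differences: 2.

2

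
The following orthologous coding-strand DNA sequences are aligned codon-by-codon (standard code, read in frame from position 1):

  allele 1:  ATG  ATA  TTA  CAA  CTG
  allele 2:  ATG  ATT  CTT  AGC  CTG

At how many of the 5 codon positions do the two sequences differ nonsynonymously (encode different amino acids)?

Codon 1: ATG Met / ATG Met — identical.
Codon 2: ATA Ile / ATT Ile — synonymous.
Codon 3: TTA Leu / CTT Leu — synonymous.
Codon 4: CAA Gln / AGC Ser — nonsynonymous.
Codon 5: CTG Leu / CTG Leu — identical.
Nonsynonymous differences: 1.

1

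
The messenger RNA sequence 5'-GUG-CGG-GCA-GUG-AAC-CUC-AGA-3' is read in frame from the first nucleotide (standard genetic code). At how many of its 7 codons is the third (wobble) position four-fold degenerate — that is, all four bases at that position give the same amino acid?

5

Codon 1 GUG (Val): third position 4-fold.
Codon 2 CGG (Arg): third position 4-fold.
Codon 3 GCA (Ala): third position 4-fold.
Codon 4 GUG (Val): third position 4-fold.
Codon 5 AAC (Asn): third position 2-fold.
Codon 6 CUC (Leu): third position 4-fold.
Codon 7 AGA (Arg): third position 2-fold.
Four-fold degenerate third positions: 5.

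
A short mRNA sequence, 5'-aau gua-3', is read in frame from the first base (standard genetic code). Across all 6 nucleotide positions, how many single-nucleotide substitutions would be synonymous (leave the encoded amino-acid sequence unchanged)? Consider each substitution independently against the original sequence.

Codon 1 (AAU, Asn): 1 synonymous substitution.
Codon 2 (GUA, Val): 3 synonymous substitutions.
Total: 1 + 3 = 4.

4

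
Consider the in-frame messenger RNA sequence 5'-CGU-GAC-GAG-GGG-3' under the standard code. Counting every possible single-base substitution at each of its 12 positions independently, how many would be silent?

8

Codon 1 (CGU, Arg): 3 synonymous substitutions.
Codon 2 (GAC, Asp): 1 synonymous substitution.
Codon 3 (GAG, Glu): 1 synonymous substitution.
Codon 4 (GGG, Gly): 3 synonymous substitutions.
Total: 3 + 1 + 1 + 3 = 8.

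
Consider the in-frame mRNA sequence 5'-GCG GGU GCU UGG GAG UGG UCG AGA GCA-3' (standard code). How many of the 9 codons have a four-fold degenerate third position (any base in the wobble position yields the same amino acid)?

5

Codon 1 GCG (Ala): third position 4-fold.
Codon 2 GGU (Gly): third position 4-fold.
Codon 3 GCU (Ala): third position 4-fold.
Codon 4 UGG (Trp): third position 1-fold.
Codon 5 GAG (Glu): third position 2-fold.
Codon 6 UGG (Trp): third position 1-fold.
Codon 7 UCG (Ser): third position 4-fold.
Codon 8 AGA (Arg): third position 2-fold.
Codon 9 GCA (Ala): third position 4-fold.
Four-fold degenerate third positions: 5.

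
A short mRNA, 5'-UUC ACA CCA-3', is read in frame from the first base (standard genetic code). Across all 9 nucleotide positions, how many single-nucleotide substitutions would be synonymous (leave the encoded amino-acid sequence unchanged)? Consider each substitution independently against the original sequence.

7

Codon 1 (UUC, Phe): 1 synonymous substitution.
Codon 2 (ACA, Thr): 3 synonymous substitutions.
Codon 3 (CCA, Pro): 3 synonymous substitutions.
Total: 1 + 3 + 3 = 7.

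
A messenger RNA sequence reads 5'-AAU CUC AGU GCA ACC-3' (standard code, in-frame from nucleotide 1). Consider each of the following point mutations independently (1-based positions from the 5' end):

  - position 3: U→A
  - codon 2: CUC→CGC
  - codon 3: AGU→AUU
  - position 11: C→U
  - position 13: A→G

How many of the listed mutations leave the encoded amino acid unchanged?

Codon 1: AAU (Asn) → AAA (Lys) — missense.
Codon 2: CUC (Leu) → CGC (Arg) — missense.
Codon 3: AGU (Ser) → AUU (Ile) — missense.
Codon 4: GCA (Ala) → GUA (Val) — missense.
Codon 5: ACC (Thr) → GCC (Ala) — missense.
Synonymous: 0 of 5.

0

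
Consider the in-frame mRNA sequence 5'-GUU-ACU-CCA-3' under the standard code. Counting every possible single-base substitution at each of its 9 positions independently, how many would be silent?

9

Codon 1 (GUU, Val): 3 synonymous substitutions.
Codon 2 (ACU, Thr): 3 synonymous substitutions.
Codon 3 (CCA, Pro): 3 synonymous substitutions.
Total: 3 + 3 + 3 = 9.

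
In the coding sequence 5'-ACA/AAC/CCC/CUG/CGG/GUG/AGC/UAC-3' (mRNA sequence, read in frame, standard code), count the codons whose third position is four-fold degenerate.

5

Codon 1 ACA (Thr): third position 4-fold.
Codon 2 AAC (Asn): third position 2-fold.
Codon 3 CCC (Pro): third position 4-fold.
Codon 4 CUG (Leu): third position 4-fold.
Codon 5 CGG (Arg): third position 4-fold.
Codon 6 GUG (Val): third position 4-fold.
Codon 7 AGC (Ser): third position 2-fold.
Codon 8 UAC (Tyr): third position 2-fold.
Four-fold degenerate third positions: 5.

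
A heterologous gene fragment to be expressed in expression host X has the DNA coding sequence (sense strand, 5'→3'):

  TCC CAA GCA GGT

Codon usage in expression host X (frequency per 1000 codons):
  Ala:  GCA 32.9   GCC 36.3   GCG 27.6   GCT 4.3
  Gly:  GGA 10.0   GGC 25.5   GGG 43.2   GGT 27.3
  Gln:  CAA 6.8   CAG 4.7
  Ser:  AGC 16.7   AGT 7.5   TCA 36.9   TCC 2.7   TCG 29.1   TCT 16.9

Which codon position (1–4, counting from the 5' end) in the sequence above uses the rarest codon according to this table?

Codon 1 TCC (Ser): 2.7 per 1000.
Codon 2 CAA (Gln): 6.8 per 1000.
Codon 3 GCA (Ala): 32.9 per 1000.
Codon 4 GGT (Gly): 27.3 per 1000.
Lowest frequency is 2.7 at codon 1.

1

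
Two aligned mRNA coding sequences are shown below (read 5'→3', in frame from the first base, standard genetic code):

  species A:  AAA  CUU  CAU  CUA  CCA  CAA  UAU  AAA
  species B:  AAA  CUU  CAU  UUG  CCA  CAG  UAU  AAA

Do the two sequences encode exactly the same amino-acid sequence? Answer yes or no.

Codon 1: AAA Lys / AAA Lys — identical.
Codon 2: CUU Leu / CUU Leu — identical.
Codon 3: CAU His / CAU His — identical.
Codon 4: CUA Leu / UUG Leu — synonymous.
Codon 5: CCA Pro / CCA Pro — identical.
Codon 6: CAA Gln / CAG Gln — synonymous.
Codon 7: UAU Tyr / UAU Tyr — identical.
Codon 8: AAA Lys / AAA Lys — identical.
Nonsynonymous differences: 0 → same protein.

yes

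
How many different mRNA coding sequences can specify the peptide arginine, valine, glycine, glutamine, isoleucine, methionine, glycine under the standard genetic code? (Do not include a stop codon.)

Arg: 6 codons.
Val: 4 codons.
Gly: 4 codons.
Gln: 2 codons.
Ile: 3 codons.
Met: 1 codon.
Gly: 4 codons.
6 × 4 × 4 × 2 × 3 × 1 × 4 = 2304.

2304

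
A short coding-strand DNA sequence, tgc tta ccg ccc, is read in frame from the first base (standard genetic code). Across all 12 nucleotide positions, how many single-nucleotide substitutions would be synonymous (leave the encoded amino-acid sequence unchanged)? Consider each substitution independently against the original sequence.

9

Codon 1 (TGC, Cys): 1 synonymous substitution.
Codon 2 (TTA, Leu): 2 synonymous substitutions.
Codon 3 (CCG, Pro): 3 synonymous substitutions.
Codon 4 (CCC, Pro): 3 synonymous substitutions.
Total: 1 + 2 + 3 + 3 = 9.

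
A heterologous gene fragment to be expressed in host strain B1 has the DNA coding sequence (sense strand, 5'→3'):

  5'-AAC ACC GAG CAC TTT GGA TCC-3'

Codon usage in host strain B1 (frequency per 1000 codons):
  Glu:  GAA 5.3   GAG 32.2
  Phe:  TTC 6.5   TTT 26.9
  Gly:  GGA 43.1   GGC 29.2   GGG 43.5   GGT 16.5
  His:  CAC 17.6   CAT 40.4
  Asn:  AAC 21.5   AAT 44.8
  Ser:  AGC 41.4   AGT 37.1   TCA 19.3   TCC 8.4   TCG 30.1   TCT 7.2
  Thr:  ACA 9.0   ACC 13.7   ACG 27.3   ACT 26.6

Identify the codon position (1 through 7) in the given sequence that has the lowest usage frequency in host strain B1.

Codon 1 AAC (Asn): 21.5 per 1000.
Codon 2 ACC (Thr): 13.7 per 1000.
Codon 3 GAG (Glu): 32.2 per 1000.
Codon 4 CAC (His): 17.6 per 1000.
Codon 5 TTT (Phe): 26.9 per 1000.
Codon 6 GGA (Gly): 43.1 per 1000.
Codon 7 TCC (Ser): 8.4 per 1000.
Lowest frequency is 8.4 at codon 7.

7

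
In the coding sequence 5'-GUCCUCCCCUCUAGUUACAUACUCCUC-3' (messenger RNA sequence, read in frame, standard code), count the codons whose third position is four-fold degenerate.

6

Codon 1 GUC (Val): third position 4-fold.
Codon 2 CUC (Leu): third position 4-fold.
Codon 3 CCC (Pro): third position 4-fold.
Codon 4 UCU (Ser): third position 4-fold.
Codon 5 AGU (Ser): third position 2-fold.
Codon 6 UAC (Tyr): third position 2-fold.
Codon 7 AUA (Ile): third position 3-fold.
Codon 8 CUC (Leu): third position 4-fold.
Codon 9 CUC (Leu): third position 4-fold.
Four-fold degenerate third positions: 6.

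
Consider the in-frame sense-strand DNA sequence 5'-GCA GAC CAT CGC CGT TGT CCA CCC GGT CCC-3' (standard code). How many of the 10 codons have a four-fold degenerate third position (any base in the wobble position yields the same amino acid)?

7

Codon 1 GCA (Ala): third position 4-fold.
Codon 2 GAC (Asp): third position 2-fold.
Codon 3 CAT (His): third position 2-fold.
Codon 4 CGC (Arg): third position 4-fold.
Codon 5 CGT (Arg): third position 4-fold.
Codon 6 TGT (Cys): third position 2-fold.
Codon 7 CCA (Pro): third position 4-fold.
Codon 8 CCC (Pro): third position 4-fold.
Codon 9 GGT (Gly): third position 4-fold.
Codon 10 CCC (Pro): third position 4-fold.
Four-fold degenerate third positions: 7.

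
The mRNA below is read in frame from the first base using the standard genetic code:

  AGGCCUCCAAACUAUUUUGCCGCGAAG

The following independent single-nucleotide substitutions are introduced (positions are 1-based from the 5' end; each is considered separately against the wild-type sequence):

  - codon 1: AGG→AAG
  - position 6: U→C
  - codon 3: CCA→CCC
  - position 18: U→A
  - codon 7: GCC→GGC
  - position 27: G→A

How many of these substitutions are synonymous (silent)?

Codon 1: AGG (Arg) → AAG (Lys) — missense.
Codon 2: CCU (Pro) → CCC (Pro) — synonymous.
Codon 3: CCA (Pro) → CCC (Pro) — synonymous.
Codon 6: UUU (Phe) → UUA (Leu) — missense.
Codon 7: GCC (Ala) → GGC (Gly) — missense.
Codon 9: AAG (Lys) → AAA (Lys) — synonymous.
Synonymous: 3 of 6.

3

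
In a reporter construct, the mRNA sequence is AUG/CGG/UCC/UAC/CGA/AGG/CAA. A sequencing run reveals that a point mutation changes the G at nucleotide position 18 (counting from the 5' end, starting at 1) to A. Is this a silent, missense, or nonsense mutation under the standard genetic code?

Position 18 falls in codon 6: AGG → Arg.
After the substitution the codon is AGA → Arg.
Both encode Arg, so the change is synonymous.

silent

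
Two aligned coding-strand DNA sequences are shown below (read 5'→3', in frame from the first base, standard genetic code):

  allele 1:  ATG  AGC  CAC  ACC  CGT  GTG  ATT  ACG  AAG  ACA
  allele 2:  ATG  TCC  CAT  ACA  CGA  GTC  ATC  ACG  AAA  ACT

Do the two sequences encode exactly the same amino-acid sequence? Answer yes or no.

Codon 1: ATG Met / ATG Met — identical.
Codon 2: AGC Ser / TCC Ser — synonymous.
Codon 3: CAC His / CAT His — synonymous.
Codon 4: ACC Thr / ACA Thr — synonymous.
Codon 5: CGT Arg / CGA Arg — synonymous.
Codon 6: GTG Val / GTC Val — synonymous.
Codon 7: ATT Ile / ATC Ile — synonymous.
Codon 8: ACG Thr / ACG Thr — identical.
Codon 9: AAG Lys / AAA Lys — synonymous.
Codon 10: ACA Thr / ACT Thr — synonymous.
Nonsynonymous differences: 0 → same protein.

yes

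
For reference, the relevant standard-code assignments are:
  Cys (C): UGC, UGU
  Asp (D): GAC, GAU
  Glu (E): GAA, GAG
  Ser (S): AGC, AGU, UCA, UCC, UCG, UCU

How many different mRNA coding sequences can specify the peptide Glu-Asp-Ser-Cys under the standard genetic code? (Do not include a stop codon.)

48

Glu: 2 codons.
Asp: 2 codons.
Ser: 6 codons.
Cys: 2 codons.
2 × 2 × 6 × 2 = 48.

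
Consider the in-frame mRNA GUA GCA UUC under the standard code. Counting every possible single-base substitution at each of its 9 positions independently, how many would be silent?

7

Codon 1 (GUA, Val): 3 synonymous substitutions.
Codon 2 (GCA, Ala): 3 synonymous substitutions.
Codon 3 (UUC, Phe): 1 synonymous substitution.
Total: 3 + 3 + 1 = 7.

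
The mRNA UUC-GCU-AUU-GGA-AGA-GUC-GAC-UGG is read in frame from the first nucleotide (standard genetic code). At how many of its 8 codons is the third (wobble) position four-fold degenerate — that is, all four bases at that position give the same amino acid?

Codon 1 UUC (Phe): third position 2-fold.
Codon 2 GCU (Ala): third position 4-fold.
Codon 3 AUU (Ile): third position 3-fold.
Codon 4 GGA (Gly): third position 4-fold.
Codon 5 AGA (Arg): third position 2-fold.
Codon 6 GUC (Val): third position 4-fold.
Codon 7 GAC (Asp): third position 2-fold.
Codon 8 UGG (Trp): third position 1-fold.
Four-fold degenerate third positions: 3.

3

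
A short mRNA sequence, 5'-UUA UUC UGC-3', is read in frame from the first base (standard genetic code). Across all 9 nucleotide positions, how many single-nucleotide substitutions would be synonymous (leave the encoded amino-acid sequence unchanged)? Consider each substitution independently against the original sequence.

4

Codon 1 (UUA, Leu): 2 synonymous substitutions.
Codon 2 (UUC, Phe): 1 synonymous substitution.
Codon 3 (UGC, Cys): 1 synonymous substitution.
Total: 2 + 1 + 1 = 4.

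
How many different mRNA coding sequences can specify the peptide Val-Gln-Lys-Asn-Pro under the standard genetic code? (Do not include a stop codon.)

128

Val: 4 codons.
Gln: 2 codons.
Lys: 2 codons.
Asn: 2 codons.
Pro: 4 codons.
4 × 2 × 2 × 2 × 4 = 128.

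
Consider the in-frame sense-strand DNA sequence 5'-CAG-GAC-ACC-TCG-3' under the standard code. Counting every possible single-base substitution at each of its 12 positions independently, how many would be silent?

8

Codon 1 (CAG, Gln): 1 synonymous substitution.
Codon 2 (GAC, Asp): 1 synonymous substitution.
Codon 3 (ACC, Thr): 3 synonymous substitutions.
Codon 4 (TCG, Ser): 3 synonymous substitutions.
Total: 1 + 1 + 3 + 3 = 8.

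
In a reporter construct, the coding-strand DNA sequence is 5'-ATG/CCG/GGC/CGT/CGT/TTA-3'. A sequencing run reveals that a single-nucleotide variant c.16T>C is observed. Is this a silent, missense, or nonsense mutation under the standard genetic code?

Position 16 falls in codon 6: TTA → Leu.
After the substitution the codon is CTA → Leu.
Both encode Leu, so the change is synonymous.

silent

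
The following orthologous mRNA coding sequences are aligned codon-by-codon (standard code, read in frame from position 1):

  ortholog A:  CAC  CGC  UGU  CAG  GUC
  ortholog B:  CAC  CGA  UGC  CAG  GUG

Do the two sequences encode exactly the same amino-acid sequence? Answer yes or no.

Codon 1: CAC His / CAC His — identical.
Codon 2: CGC Arg / CGA Arg — synonymous.
Codon 3: UGU Cys / UGC Cys — synonymous.
Codon 4: CAG Gln / CAG Gln — identical.
Codon 5: GUC Val / GUG Val — synonymous.
Nonsynonymous differences: 0 → same protein.

yes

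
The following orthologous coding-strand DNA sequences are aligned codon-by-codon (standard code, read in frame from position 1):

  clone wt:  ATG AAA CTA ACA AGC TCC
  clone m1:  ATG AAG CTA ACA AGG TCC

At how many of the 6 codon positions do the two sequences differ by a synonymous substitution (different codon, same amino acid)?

1

Codon 1: ATG Met / ATG Met — identical.
Codon 2: AAA Lys / AAG Lys — synonymous.
Codon 3: CTA Leu / CTA Leu — identical.
Codon 4: ACA Thr / ACA Thr — identical.
Codon 5: AGC Ser / AGG Arg — nonsynonymous.
Codon 6: TCC Ser / TCC Ser — identical.
Synonymous differences: 1.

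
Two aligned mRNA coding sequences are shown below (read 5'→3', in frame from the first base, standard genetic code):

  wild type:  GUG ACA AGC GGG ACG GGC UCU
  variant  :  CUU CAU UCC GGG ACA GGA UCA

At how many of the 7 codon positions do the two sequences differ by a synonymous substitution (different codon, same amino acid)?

4

Codon 1: GUG Val / CUU Leu — nonsynonymous.
Codon 2: ACA Thr / CAU His — nonsynonymous.
Codon 3: AGC Ser / UCC Ser — synonymous.
Codon 4: GGG Gly / GGG Gly — identical.
Codon 5: ACG Thr / ACA Thr — synonymous.
Codon 6: GGC Gly / GGA Gly — synonymous.
Codon 7: UCU Ser / UCA Ser — synonymous.
Synonymous differences: 4.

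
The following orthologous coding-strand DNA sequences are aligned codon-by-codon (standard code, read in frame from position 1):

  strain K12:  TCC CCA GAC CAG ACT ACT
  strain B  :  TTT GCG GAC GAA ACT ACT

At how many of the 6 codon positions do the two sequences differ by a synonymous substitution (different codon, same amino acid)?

Codon 1: TCC Ser / TTT Phe — nonsynonymous.
Codon 2: CCA Pro / GCG Ala — nonsynonymous.
Codon 3: GAC Asp / GAC Asp — identical.
Codon 4: CAG Gln / GAA Glu — nonsynonymous.
Codon 5: ACT Thr / ACT Thr — identical.
Codon 6: ACT Thr / ACT Thr — identical.
Synonymous differences: 0.

0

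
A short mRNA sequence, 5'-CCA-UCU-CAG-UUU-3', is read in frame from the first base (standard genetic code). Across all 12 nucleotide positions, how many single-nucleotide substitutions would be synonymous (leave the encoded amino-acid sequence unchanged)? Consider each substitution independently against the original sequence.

8

Codon 1 (CCA, Pro): 3 synonymous substitutions.
Codon 2 (UCU, Ser): 3 synonymous substitutions.
Codon 3 (CAG, Gln): 1 synonymous substitution.
Codon 4 (UUU, Phe): 1 synonymous substitution.
Total: 3 + 3 + 1 + 1 = 8.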